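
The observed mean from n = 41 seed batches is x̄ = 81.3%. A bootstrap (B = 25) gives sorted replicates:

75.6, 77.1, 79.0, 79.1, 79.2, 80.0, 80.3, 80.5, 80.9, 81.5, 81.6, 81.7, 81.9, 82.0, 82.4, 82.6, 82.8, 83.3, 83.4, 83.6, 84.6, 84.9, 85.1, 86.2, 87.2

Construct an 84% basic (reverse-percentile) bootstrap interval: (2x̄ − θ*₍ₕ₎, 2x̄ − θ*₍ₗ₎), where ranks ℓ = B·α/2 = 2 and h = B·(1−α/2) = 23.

Percentile endpoints at ranks 2 and 23: θ*₍2₎ = 77.1, θ*₍23₎ = 85.1.
Basic interval reflects these around x̄:
  lower = 2 × 81.3 − 85.1 = 77.5
  upper = 2 × 81.3 − 77.1 = 85.5

(77.5, 85.5)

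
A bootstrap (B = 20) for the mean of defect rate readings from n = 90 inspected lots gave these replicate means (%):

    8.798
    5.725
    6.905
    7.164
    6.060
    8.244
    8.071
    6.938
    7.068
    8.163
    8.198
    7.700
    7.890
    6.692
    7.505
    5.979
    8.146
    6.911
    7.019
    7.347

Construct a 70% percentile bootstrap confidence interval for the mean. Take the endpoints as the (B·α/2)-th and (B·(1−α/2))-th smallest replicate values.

Sorted replicates: 5.725, 5.979, 6.060, 6.692, 6.905, 6.911, 6.938, 7.019, 7.068, 7.164, 7.347, 7.505, 7.700, 7.890, 8.071, 8.146, 8.163, 8.198, 8.244, 8.798
α = 0.30; lower rank = 20 × 0.150 = 3; upper rank = 20 × 0.850 = 17.
The 3rd smallest replicate is 6.060; the 17th is 8.163.

(6.060, 8.163)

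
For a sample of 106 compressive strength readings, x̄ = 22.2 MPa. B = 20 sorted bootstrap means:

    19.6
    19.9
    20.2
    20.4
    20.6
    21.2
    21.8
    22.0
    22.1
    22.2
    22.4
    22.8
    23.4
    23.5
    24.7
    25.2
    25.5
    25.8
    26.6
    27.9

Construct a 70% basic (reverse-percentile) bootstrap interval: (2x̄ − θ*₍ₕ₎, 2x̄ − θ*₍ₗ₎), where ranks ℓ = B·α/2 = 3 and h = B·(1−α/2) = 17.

(18.9, 24.2)

Percentile endpoints at ranks 3 and 17: θ*₍3₎ = 20.2, θ*₍17₎ = 25.5.
Basic interval reflects these around x̄:
  lower = 2 × 22.2 − 25.5 = 18.9
  upper = 2 × 22.2 − 20.2 = 24.2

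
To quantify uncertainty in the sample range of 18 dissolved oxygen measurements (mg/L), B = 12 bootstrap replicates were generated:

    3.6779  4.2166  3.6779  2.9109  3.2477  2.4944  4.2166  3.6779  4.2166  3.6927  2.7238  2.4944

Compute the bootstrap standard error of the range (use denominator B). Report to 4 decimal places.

SE* = 0.6232

Bootstrap SE is the standard deviation of the 12 replicate ranges.
Mean of replicates: (3.6779 + 4.2166 + 3.6779 + 2.9109 + 3.2477 + 2.4944 + 4.2166 + 3.6779 + 4.2166 + 3.6927 + 2.7238 + 2.4944) / 12 = 41.24740 / 12 = 3.43728
Sum of squared deviations: (+0.24062)² + (+0.77932)² + (+0.24062)² + (−0.52638)² + (−0.18958)² + (−0.94288)² + (+0.77932)² + (+0.24062)² + (+0.77932)² + (+0.25542)² + (−0.71348)² + (−0.94288)² = 4.66107
Variance = 4.66107 / 12 = 0.38842
SE* = √0.38842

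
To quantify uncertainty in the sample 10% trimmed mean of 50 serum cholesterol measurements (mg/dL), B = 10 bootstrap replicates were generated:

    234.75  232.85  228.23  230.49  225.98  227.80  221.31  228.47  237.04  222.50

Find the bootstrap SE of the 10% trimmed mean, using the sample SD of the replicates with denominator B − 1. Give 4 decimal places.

Bootstrap SE is the standard deviation of the 10 replicate 10% trimmed means.
Mean of replicates: (234.75 + 232.85 + 228.23 + 230.49 + 225.98 + 227.80 + 221.31 + 228.47 + 237.04 + 222.50) / 10 = 2289.42000 / 10 = 228.94200
Sum of squared deviations: (+5.80800)² + (+3.90800)² + (−0.71200)² + (+1.54800)² + (−2.96200)² + (−1.14200)² + (−7.63200)² + (−0.47200)² + (+8.09800)² + (−6.44200)² = 227.53336
Variance = 227.53336 / 9 = 25.28148
SE* = √25.28148

SE* = 5.0281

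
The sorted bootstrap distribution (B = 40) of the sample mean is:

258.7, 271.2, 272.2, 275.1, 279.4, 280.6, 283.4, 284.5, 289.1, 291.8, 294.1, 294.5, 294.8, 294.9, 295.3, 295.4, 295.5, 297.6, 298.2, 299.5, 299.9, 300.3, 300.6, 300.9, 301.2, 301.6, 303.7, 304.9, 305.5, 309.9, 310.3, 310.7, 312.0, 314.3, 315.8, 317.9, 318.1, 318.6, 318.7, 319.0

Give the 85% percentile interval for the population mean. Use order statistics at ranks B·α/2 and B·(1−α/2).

α = 0.15; lower rank = 40 × 0.075 = 3; upper rank = 40 × 0.925 = 37.
The 3rd smallest replicate is 272.2; the 37th is 318.1.

(272.2, 318.1)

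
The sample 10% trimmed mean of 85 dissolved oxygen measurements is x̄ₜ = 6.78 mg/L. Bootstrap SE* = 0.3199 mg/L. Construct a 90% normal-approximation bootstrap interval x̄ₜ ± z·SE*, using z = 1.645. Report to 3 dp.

(6.254, 7.306)

Margin = 1.645 × 0.3199 = 0.5262
Interval: 6.78 ± 0.5262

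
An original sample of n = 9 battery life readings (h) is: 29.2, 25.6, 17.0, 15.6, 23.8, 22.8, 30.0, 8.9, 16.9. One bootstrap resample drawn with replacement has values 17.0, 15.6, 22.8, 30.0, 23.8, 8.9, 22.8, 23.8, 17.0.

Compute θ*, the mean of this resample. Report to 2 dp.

θ* = 20.19

Mean = (17.0 + 15.6 + 22.8 + 30.0 + 23.8 + 8.9 + 22.8 + 23.8 + 17.0) / 9 = 181.70 / 9 = 20.19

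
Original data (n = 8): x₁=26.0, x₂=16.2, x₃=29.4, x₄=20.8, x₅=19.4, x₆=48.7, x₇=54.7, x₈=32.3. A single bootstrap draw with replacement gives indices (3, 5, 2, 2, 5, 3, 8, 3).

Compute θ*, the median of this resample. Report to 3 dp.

Resample values: 29.4, 19.4, 16.2, 16.2, 19.4, 29.4, 32.3, 29.4.
Sorted: 16.2, 16.2, 19.4, 19.4, 29.4, 29.4, 29.4, 32.3
Median = average of the two middle values = 24.400

θ* = 24.400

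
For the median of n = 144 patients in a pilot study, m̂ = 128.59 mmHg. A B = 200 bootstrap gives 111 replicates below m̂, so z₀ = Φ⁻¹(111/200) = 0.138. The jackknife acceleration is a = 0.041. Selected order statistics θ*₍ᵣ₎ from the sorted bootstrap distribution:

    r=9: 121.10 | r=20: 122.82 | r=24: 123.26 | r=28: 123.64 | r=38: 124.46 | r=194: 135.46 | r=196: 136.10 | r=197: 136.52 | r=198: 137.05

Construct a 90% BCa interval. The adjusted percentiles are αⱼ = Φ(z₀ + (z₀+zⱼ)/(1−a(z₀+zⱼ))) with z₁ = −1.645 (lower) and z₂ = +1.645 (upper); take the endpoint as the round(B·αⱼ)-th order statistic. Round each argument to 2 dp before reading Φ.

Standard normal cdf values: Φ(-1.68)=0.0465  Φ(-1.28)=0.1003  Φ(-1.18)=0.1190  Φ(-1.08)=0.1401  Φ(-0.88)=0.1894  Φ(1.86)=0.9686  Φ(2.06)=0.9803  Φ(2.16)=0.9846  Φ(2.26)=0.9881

(122.82, 136.10)

Lower: z₀ + z₁ = 0.138 + (-1.645) = -1.507; 1 − a(z₀+z₁) = 1 − (0.041)(-1.507) = 1.0618; argument = 0.138 + (-1.507)/1.0618 = -1.2813 → -1.28.
α₁ = Φ(-1.28) = 0.1003; rank = round(200 × 0.1003) = 20; θ*₍20₎ = 122.82.
Upper: z₀ + z₂ = 1.783; 1 − a(z₀+z₂) = 0.9269; argument = 2.0616 → 2.06; α₂ = 0.9803; rank = 196; θ*₍196₎ = 136.10.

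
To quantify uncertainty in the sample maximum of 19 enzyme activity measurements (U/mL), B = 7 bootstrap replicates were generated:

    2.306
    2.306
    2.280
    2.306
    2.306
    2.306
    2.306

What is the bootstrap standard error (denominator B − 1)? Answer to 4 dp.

Bootstrap SE is the standard deviation of the 7 replicate maximums.
Mean of replicates: (2.306 + 2.306 + 2.280 + 2.306 + 2.306 + 2.306 + 2.306) / 7 = 16.116000 / 7 = 2.302286
Sum of squared deviations: (+0.003714)² + (+0.003714)² + (−0.022286)² + (+0.003714)² + (+0.003714)² + (+0.003714)² + (+0.003714)² = 0.000579
Variance = 0.000579 / 6 = 0.000097
SE* = √0.000097

SE* = 0.0098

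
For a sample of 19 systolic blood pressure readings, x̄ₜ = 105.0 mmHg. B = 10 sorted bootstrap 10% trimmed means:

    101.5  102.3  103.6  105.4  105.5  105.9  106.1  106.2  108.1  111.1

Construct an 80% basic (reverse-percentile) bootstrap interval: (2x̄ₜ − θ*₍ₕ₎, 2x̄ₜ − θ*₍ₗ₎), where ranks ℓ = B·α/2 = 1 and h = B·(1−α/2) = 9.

Percentile endpoints at ranks 1 and 9: θ*₍1₎ = 101.5, θ*₍9₎ = 108.1.
Basic interval reflects these around x̄ₜ:
  lower = 2 × 105.0 − 108.1 = 101.9
  upper = 2 × 105.0 − 101.5 = 108.5

(101.9, 108.5)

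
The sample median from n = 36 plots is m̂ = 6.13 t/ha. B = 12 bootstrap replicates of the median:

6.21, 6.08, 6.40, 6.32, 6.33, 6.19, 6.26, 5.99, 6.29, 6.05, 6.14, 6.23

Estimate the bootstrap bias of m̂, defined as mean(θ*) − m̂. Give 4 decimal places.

mean(θ*) = (6.21 + 6.08 + 6.40 + 6.32 + 6.33 + 6.19 + 6.26 + 5.99 + 6.29 + 6.05 + 6.14 + 6.23) / 12 = 6.20750
bias = 6.20750 − 6.13

bias = +0.0775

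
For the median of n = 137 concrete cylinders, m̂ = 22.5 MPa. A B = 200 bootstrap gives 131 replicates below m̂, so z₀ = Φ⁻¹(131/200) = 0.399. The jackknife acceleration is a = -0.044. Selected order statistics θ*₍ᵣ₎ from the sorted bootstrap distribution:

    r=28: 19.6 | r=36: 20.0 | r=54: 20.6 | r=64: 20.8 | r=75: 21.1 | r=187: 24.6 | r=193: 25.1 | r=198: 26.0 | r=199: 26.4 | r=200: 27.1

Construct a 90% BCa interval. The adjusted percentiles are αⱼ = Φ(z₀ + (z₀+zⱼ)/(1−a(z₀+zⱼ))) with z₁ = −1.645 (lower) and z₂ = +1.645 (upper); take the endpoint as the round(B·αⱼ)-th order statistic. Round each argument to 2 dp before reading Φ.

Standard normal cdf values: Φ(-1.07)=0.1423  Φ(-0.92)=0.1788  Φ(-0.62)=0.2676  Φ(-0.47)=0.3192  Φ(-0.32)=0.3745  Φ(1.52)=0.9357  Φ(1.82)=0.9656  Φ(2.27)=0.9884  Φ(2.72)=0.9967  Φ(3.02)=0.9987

Lower: z₀ + z₁ = 0.399 + (-1.645) = -1.246; 1 − a(z₀+z₁) = 1 − (-0.044)(-1.246) = 0.9452; argument = 0.399 + (-1.246)/0.9452 = -0.9193 → -0.92.
α₁ = Φ(-0.92) = 0.1788; rank = round(200 × 0.1788) = 36; θ*₍36₎ = 20.0.
Upper: z₀ + z₂ = 2.044; 1 − a(z₀+z₂) = 1.0899; argument = 2.2743 → 2.27; α₂ = 0.9884; rank = 198; θ*₍198₎ = 26.0.

(20.0, 26.0)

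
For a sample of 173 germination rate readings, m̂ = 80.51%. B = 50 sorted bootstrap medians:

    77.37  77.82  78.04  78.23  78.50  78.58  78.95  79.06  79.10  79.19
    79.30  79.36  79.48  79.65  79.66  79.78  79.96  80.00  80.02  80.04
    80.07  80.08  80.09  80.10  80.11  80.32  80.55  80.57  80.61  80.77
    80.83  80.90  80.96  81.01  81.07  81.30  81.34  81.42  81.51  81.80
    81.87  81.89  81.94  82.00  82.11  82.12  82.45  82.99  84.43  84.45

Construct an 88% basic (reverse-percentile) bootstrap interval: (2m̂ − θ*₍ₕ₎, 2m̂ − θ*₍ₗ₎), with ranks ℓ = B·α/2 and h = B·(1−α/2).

Percentile endpoints at ranks 3 and 47: θ*₍3₎ = 78.04, θ*₍47₎ = 82.45.
Basic interval reflects these around m̂:
  lower = 2 × 80.51 − 82.45 = 78.57
  upper = 2 × 80.51 − 78.04 = 82.98

(78.57, 82.98)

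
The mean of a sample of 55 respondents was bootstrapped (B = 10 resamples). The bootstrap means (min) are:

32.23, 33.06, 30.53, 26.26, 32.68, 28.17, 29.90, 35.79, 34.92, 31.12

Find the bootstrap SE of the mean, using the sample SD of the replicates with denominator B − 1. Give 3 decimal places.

Bootstrap SE is the standard deviation of the 10 replicate means.
Mean of replicates: (32.23 + 33.06 + 30.53 + 26.26 + 32.68 + 28.17 + 29.90 + 35.79 + 34.92 + 31.12) / 10 = 314.6600 / 10 = 31.4660
Sum of squared deviations: (+0.7640)² + (+1.5940)² + (−0.9360)² + (−5.2060)² + (+1.2140)² + (−3.2960)² + (−1.5660)² + (+4.3240)² + (+3.4540)² + (−0.3460)² = 76.6396
Variance = 76.6396 / 9 = 8.5155
SE* = √8.5155

SE* = 2.918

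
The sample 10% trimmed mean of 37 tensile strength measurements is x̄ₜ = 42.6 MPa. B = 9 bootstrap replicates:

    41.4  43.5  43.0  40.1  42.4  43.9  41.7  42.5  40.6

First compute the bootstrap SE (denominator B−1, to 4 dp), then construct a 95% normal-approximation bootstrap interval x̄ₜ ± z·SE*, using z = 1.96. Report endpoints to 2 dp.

(40.09, 45.11)

Mean of replicates = 42.1222; sum of squared deviations = 13.1556; SE* = √(13.1556/8) = 1.2824
Margin = 1.96 × 1.2824 = 2.514
Interval: 42.6 ± 2.514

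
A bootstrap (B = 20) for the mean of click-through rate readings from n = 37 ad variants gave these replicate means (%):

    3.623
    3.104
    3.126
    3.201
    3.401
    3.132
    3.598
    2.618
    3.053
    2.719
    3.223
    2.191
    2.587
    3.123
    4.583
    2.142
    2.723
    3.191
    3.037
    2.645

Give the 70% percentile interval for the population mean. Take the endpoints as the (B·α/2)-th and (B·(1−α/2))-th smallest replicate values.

Sorted replicates: 2.142, 2.191, 2.587, 2.618, 2.645, 2.719, 2.723, 3.037, 3.053, 3.104, 3.123, 3.126, 3.132, 3.191, 3.201, 3.223, 3.401, 3.598, 3.623, 4.583
α = 0.30; lower rank = 20 × 0.150 = 3; upper rank = 20 × 0.850 = 17.
The 3rd smallest replicate is 2.587; the 17th is 3.401.

(2.587, 3.401)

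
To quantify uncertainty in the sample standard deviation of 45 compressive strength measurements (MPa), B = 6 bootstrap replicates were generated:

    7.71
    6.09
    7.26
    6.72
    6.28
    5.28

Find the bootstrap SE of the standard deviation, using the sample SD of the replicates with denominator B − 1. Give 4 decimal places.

SE* = 0.8690

Bootstrap SE is the standard deviation of the 6 replicate standard deviations.
Mean of replicates: (7.71 + 6.09 + 7.26 + 6.72 + 6.28 + 5.28) / 6 = 39.34000 / 6 = 6.55667
Sum of squared deviations: (+1.15333)² + (−0.46667)² + (+0.70333)² + (+0.16333)² + (−0.27667)² + (−1.27667)² = 3.77573
Variance = 3.77573 / 5 = 0.75515
SE* = √0.75515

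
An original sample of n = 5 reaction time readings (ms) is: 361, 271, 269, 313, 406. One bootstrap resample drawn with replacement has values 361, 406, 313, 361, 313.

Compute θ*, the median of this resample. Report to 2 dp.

θ* = 361.00

Sorted: 313, 313, 361, 361, 406
Median = middle value = 361.00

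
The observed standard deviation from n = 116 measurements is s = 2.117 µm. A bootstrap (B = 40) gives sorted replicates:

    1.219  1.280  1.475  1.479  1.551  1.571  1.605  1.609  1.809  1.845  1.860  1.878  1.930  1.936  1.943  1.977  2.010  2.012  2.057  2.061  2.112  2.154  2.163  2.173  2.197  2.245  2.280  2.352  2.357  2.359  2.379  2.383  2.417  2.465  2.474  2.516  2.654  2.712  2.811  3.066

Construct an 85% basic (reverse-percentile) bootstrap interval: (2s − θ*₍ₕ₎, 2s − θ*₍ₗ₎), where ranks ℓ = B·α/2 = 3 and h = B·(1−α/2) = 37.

Percentile endpoints at ranks 3 and 37: θ*₍3₎ = 1.475, θ*₍37₎ = 2.654.
Basic interval reflects these around s:
  lower = 2 × 2.117 − 2.654 = 1.580
  upper = 2 × 2.117 − 1.475 = 2.759

(1.580, 2.759)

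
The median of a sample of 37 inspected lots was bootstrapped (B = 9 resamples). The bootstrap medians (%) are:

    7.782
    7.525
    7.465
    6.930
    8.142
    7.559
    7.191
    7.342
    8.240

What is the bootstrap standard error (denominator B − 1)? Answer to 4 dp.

Bootstrap SE is the standard deviation of the 9 replicate medians.
Mean of replicates: (7.782 + 7.525 + 7.465 + 6.930 + 8.142 + 7.559 + 7.191 + 7.342 + 8.240) / 9 = 68.17600 / 9 = 7.57511
Sum of squared deviations: (+0.20689)² + (−0.05011)² + (−0.11011)² + (−0.64511)² + (+0.56689)² + (−0.01611)² + (−0.38411)² + (−0.23311)² + (+0.66489)² = 1.43919
Variance = 1.43919 / 8 = 0.17990
SE* = √0.17990

SE* = 0.4241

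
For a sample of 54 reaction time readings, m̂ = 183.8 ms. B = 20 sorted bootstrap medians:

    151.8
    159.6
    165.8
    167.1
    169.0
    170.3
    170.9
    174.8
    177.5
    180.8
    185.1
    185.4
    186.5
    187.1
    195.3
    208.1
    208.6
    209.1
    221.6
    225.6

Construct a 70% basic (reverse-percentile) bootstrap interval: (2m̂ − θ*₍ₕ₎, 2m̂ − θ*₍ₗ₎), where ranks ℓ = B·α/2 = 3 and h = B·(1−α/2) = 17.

Percentile endpoints at ranks 3 and 17: θ*₍3₎ = 165.8, θ*₍17₎ = 208.6.
Basic interval reflects these around m̂:
  lower = 2 × 183.8 − 208.6 = 159.0
  upper = 2 × 183.8 − 165.8 = 201.8

(159.0, 201.8)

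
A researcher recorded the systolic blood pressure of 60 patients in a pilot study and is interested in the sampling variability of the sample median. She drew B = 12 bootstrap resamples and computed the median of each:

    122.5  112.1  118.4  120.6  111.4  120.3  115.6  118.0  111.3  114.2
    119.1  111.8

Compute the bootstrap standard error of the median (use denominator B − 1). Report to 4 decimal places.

SE* = 4.0437

Bootstrap SE is the standard deviation of the 12 replicate medians.
Mean of replicates: (122.5 + 112.1 + 118.4 + 120.6 + 111.4 + 120.3 + 115.6 + 118.0 + 111.3 + 114.2 + 119.1 + 111.8) / 12 = 1395.30000 / 12 = 116.27500
Sum of squared deviations: (+6.22500)² + (−4.17500)² + (+2.12500)² + (+4.32500)² + (−4.87500)² + (+4.02500)² + (−0.67500)² + (+1.72500)² + (−4.97500)² + (−2.07500)² + (+2.82500)² + (−4.47500)² = 179.86250
Variance = 179.86250 / 11 = 16.35114
SE* = √16.35114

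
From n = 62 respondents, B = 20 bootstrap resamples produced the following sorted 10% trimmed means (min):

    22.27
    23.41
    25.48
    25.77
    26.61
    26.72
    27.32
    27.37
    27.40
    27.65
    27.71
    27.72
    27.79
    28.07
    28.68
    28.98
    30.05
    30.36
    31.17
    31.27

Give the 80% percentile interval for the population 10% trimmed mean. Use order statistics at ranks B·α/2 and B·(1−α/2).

(23.41, 30.36)

α = 0.20; lower rank = 20 × 0.100 = 2; upper rank = 20 × 0.900 = 18.
The 2nd smallest replicate is 23.41; the 18th is 30.36.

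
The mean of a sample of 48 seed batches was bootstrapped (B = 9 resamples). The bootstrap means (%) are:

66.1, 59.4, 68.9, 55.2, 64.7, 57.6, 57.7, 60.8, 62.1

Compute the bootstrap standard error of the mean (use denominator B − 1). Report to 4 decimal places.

Bootstrap SE is the standard deviation of the 9 replicate means.
Mean of replicates: (66.1 + 59.4 + 68.9 + 55.2 + 64.7 + 57.6 + 57.7 + 60.8 + 62.1) / 9 = 552.50000 / 9 = 61.38889
Sum of squared deviations: (+4.71111)² + (−1.98889)² + (+7.51111)² + (−6.18889)² + (+3.31111)² + (−3.78889)² + (−3.68889)² + (−0.58889)² + (+0.71111)² = 160.64889
Variance = 160.64889 / 8 = 20.08111
SE* = √20.08111

SE* = 4.4812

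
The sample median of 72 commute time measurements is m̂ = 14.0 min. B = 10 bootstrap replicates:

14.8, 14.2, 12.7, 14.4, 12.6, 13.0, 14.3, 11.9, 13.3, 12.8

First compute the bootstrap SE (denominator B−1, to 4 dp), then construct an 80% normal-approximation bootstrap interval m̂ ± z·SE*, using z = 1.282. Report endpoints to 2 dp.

(12.77, 15.23)

Mean of replicates = 13.4000; sum of squared deviations = 8.3200; SE* = √(8.3200/9) = 0.9615
Margin = 1.282 × 0.9615 = 1.233
Interval: 14.0 ± 1.233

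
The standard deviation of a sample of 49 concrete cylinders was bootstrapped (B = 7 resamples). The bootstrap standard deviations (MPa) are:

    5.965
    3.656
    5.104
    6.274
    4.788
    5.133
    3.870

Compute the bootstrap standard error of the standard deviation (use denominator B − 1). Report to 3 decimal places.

Bootstrap SE is the standard deviation of the 7 replicate standard deviations.
Mean of replicates: (5.965 + 3.656 + 5.104 + 6.274 + 4.788 + 5.133 + 3.870) / 7 = 34.7900 / 7 = 4.9700
Sum of squared deviations: (+0.9950)² + (−1.3140)² + (+0.1340)² + (+1.3040)² + (−0.1820)² + (+0.1630)² + (−1.1000)² = 5.7047
Variance = 5.7047 / 6 = 0.9508
SE* = √0.9508

SE* = 0.975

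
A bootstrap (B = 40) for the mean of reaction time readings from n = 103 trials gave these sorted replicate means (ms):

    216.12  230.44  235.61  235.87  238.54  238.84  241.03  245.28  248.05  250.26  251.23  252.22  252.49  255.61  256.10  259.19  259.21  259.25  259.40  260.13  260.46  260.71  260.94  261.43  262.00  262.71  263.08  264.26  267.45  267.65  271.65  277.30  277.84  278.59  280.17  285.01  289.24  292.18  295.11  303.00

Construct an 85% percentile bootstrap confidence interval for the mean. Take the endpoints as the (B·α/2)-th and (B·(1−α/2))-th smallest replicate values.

α = 0.15; lower rank = 40 × 0.075 = 3; upper rank = 40 × 0.925 = 37.
The 3rd smallest replicate is 235.61; the 37th is 289.24.

(235.61, 289.24)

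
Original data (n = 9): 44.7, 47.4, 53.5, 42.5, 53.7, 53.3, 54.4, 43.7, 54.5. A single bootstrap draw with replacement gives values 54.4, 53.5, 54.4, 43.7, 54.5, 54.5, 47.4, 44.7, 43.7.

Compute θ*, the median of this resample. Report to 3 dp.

θ* = 53.500

Sorted: 43.7, 43.7, 44.7, 47.4, 53.5, 54.4, 54.4, 54.5, 54.5
Median = middle value = 53.500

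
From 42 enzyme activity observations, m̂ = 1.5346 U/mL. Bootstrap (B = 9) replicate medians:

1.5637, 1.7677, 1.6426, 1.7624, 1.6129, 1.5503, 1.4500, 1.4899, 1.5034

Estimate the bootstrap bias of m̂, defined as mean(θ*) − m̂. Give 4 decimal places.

mean(θ*) = (1.5637 + 1.7677 + 1.6426 + 1.7624 + 1.6129 + 1.5503 + 1.4500 + 1.4899 + 1.5034) / 9 = 1.59366
bias = 1.59366 − 1.5346

bias = +0.0591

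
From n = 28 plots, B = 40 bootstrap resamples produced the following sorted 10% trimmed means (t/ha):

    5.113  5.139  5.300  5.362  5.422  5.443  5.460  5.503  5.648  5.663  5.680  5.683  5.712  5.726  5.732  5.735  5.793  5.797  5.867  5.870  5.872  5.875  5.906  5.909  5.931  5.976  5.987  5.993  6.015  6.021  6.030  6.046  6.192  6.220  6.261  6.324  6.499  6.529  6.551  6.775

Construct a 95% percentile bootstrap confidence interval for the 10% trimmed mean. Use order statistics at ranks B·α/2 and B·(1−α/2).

(5.113, 6.551)

α = 0.05; lower rank = 40 × 0.025 = 1; upper rank = 40 × 0.975 = 39.
The 1st smallest replicate is 5.113; the 39th is 6.551.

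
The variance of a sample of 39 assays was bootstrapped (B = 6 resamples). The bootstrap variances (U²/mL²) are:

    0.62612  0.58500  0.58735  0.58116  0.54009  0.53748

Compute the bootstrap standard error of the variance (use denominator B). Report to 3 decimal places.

SE* = 0.030

Bootstrap SE is the standard deviation of the 6 replicate variances.
Mean of replicates: (0.62612 + 0.58500 + 0.58735 + 0.58116 + 0.54009 + 0.53748) / 6 = 3.457200 / 6 = 0.576200
Sum of squared deviations: (+0.049920)² + (+0.008800)² + (+0.011150)² + (+0.004960)² + (−0.036110)² + (−0.038720)² = 0.005522
Variance = 0.005522 / 6 = 0.000920
SE* = √0.000920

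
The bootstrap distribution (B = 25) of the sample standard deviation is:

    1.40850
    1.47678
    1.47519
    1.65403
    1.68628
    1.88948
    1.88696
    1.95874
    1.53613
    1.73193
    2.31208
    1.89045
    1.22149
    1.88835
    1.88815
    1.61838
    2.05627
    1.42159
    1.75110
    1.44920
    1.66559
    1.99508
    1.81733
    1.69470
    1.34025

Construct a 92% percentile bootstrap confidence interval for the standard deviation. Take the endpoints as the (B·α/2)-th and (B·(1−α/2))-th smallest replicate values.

(1.22149, 2.05627)

Sorted replicates: 1.22149, 1.34025, 1.40850, 1.42159, 1.44920, 1.47519, 1.47678, 1.53613, 1.61838, 1.65403, 1.66559, 1.68628, 1.69470, 1.73193, 1.75110, 1.81733, 1.88696, 1.88815, 1.88835, 1.88948, 1.89045, 1.95874, 1.99508, 2.05627, 2.31208
α = 0.08; lower rank = 25 × 0.040 = 1; upper rank = 25 × 0.960 = 24.
The 1st smallest replicate is 1.22149; the 24th is 2.05627.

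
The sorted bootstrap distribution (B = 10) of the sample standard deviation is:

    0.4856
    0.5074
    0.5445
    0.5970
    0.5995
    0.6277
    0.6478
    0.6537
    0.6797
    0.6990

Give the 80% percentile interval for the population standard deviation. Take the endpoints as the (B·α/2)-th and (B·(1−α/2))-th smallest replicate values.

α = 0.20; lower rank = 10 × 0.100 = 1; upper rank = 10 × 0.900 = 9.
The 1st smallest replicate is 0.4856; the 9th is 0.6797.

(0.4856, 0.6797)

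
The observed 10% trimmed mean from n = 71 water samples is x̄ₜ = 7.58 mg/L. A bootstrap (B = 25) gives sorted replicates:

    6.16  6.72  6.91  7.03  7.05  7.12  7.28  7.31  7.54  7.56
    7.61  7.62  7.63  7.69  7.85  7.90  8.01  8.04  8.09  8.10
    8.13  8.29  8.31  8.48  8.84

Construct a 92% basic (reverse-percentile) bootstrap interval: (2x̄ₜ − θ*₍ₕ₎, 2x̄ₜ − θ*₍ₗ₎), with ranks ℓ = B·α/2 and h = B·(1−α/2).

(6.68, 9.00)

Percentile endpoints at ranks 1 and 24: θ*₍1₎ = 6.16, θ*₍24₎ = 8.48.
Basic interval reflects these around x̄ₜ:
  lower = 2 × 7.58 − 8.48 = 6.68
  upper = 2 × 7.58 − 6.16 = 9.00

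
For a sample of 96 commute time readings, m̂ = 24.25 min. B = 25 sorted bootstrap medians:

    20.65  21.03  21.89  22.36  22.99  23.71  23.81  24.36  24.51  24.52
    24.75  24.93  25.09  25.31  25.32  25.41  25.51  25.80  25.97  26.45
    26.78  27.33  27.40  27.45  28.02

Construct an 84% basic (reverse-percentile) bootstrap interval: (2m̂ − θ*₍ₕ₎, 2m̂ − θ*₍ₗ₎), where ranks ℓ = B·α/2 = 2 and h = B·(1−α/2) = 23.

(21.10, 27.47)

Percentile endpoints at ranks 2 and 23: θ*₍2₎ = 21.03, θ*₍23₎ = 27.40.
Basic interval reflects these around m̂:
  lower = 2 × 24.25 − 27.40 = 21.10
  upper = 2 × 24.25 − 21.03 = 27.47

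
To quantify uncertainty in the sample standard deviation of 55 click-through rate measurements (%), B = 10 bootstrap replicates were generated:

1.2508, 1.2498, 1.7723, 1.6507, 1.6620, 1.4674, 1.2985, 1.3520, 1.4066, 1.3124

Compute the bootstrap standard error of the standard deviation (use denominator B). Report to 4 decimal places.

Bootstrap SE is the standard deviation of the 10 replicate standard deviations.
Mean of replicates: (1.2508 + 1.2498 + 1.7723 + 1.6507 + 1.6620 + 1.4674 + 1.2985 + 1.3520 + 1.4066 + 1.3124) / 10 = 14.42250 / 10 = 1.44225
Sum of squared deviations: (−0.19145)² + (−0.19245)² + (+0.33005)² + (+0.20845)² + (+0.21975)² + (+0.02515)² + (−0.14375)² + (−0.09025)² + (−0.03565)² + (−0.12985)² = 0.32194
Variance = 0.32194 / 10 = 0.03219
SE* = √0.03219

SE* = 0.1794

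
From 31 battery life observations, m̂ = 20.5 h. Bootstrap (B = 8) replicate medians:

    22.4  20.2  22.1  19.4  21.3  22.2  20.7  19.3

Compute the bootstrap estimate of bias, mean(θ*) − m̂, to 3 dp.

bias = +0.450

mean(θ*) = (22.4 + 20.2 + 22.1 + 19.4 + 21.3 + 22.2 + 20.7 + 19.3) / 8 = 20.9500
bias = 20.9500 − 20.5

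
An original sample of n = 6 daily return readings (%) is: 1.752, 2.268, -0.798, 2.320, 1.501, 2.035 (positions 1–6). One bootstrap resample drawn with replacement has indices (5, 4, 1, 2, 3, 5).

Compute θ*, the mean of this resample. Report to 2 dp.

Resample values: 1.501, 2.320, 1.752, 2.268, -0.798, 1.501.
Mean = (1.501 + 2.320 + 1.752 + 2.268 + (-0.798) + 1.501) / 6 = 8.5440 / 6 = 1.42

θ* = 1.42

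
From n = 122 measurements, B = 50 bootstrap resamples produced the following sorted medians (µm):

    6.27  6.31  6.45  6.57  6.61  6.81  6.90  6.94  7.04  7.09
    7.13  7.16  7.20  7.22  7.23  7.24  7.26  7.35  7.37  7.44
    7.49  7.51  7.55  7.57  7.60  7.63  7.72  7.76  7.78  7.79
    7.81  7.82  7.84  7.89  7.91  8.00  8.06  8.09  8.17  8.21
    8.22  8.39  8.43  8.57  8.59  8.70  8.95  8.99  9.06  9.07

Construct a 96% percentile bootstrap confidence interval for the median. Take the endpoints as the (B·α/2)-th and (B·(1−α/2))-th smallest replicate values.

(6.27, 9.06)

α = 0.04; lower rank = 50 × 0.020 = 1; upper rank = 50 × 0.980 = 49.
The 1st smallest replicate is 6.27; the 49th is 9.06.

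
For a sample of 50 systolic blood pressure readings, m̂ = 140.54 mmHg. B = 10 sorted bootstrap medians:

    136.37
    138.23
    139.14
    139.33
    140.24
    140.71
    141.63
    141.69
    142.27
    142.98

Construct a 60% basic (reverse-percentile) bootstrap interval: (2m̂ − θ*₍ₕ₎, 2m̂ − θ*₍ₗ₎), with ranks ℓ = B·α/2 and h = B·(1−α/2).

Percentile endpoints at ranks 2 and 8: θ*₍2₎ = 138.23, θ*₍8₎ = 141.69.
Basic interval reflects these around m̂:
  lower = 2 × 140.54 − 141.69 = 139.39
  upper = 2 × 140.54 − 138.23 = 142.85

(139.39, 142.85)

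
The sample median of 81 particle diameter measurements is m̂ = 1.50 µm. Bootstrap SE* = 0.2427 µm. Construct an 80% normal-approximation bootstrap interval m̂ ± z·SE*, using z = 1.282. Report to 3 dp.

Margin = 1.282 × 0.2427 = 0.3111
Interval: 1.50 ± 0.3111

(1.189, 1.811)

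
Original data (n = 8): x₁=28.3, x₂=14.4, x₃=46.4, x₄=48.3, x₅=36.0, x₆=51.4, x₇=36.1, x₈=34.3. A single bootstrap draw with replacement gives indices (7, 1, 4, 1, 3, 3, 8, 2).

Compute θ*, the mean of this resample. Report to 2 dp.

θ* = 35.31

Resample values: 36.1, 28.3, 48.3, 28.3, 46.4, 46.4, 34.3, 14.4.
Mean = (36.1 + 28.3 + 48.3 + 28.3 + 46.4 + 46.4 + 34.3 + 14.4) / 8 = 282.50 / 8 = 35.31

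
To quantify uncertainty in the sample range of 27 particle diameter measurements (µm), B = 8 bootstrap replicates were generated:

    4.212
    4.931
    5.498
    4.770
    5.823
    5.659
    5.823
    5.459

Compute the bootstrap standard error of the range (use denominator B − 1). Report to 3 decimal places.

SE* = 0.578

Bootstrap SE is the standard deviation of the 8 replicate ranges.
Mean of replicates: (4.212 + 4.931 + 5.498 + 4.770 + 5.823 + 5.659 + 5.823 + 5.459) / 8 = 42.1750 / 8 = 5.2719
Sum of squared deviations: (−1.0599)² + (−0.3409)² + (+0.2261)² + (−0.5019)² + (+0.5511)² + (+0.3871)² + (+0.5511)² + (+0.1871)² = 2.3349
Variance = 2.3349 / 7 = 0.3336
SE* = √0.3336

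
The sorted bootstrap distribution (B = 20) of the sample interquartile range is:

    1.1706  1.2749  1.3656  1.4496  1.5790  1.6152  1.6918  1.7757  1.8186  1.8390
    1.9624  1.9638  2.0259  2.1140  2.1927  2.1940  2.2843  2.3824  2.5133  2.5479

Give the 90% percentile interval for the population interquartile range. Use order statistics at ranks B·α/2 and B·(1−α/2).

(1.1706, 2.5133)

α = 0.10; lower rank = 20 × 0.050 = 1; upper rank = 20 × 0.950 = 19.
The 1st smallest replicate is 1.1706; the 19th is 2.5133.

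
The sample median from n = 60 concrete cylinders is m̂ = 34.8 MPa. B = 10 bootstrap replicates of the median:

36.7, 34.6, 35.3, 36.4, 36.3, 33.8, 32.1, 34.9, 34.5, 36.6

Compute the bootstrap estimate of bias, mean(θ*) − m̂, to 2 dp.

bias = +0.32

mean(θ*) = (36.7 + 34.6 + 35.3 + 36.4 + 36.3 + 33.8 + 32.1 + 34.9 + 34.5 + 36.6) / 10 = 35.120
bias = 35.120 − 34.8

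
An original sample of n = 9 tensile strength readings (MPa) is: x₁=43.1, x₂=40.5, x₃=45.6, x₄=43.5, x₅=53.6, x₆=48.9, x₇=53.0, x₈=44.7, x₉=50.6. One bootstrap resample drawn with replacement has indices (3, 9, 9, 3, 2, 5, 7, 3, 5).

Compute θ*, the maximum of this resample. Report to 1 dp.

θ* = 53.6

Resample values: 45.6, 50.6, 50.6, 45.6, 40.5, 53.6, 53.0, 45.6, 53.6.
Maximum = 53.6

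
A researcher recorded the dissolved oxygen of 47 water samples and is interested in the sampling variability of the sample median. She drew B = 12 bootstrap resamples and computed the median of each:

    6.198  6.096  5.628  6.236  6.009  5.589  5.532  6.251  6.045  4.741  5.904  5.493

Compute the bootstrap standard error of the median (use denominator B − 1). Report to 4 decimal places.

Bootstrap SE is the standard deviation of the 12 replicate medians.
Mean of replicates: (6.198 + 6.096 + 5.628 + 6.236 + 6.009 + 5.589 + 5.532 + 6.251 + 6.045 + 4.741 + 5.904 + 5.493) / 12 = 69.72200 / 12 = 5.81017
Sum of squared deviations: (+0.38783)² + (+0.28583)² + (−0.18217)² + (+0.42583)² + (+0.19883)² + (−0.22117)² + (−0.27817)² + (+0.44083)² + (+0.23483)² + (−1.06917)² + (+0.09383)² + (−0.31717)² = 2.11446
Variance = 2.11446 / 11 = 0.19222
SE* = √0.19222

SE* = 0.4384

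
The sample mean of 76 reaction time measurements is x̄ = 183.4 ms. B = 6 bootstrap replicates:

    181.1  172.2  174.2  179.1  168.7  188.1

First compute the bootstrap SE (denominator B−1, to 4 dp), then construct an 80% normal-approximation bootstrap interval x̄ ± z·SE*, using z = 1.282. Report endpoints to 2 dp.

Mean of replicates = 177.2333; sum of squared deviations = 243.8733; SE* = √(243.8733/5) = 6.9839
Margin = 1.282 × 6.9839 = 8.953
Interval: 183.4 ± 8.953

(174.45, 192.35)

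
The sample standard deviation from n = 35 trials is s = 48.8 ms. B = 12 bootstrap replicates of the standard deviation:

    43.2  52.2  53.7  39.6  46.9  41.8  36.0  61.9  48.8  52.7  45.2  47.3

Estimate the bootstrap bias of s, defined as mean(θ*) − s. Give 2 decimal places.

mean(θ*) = (43.2 + 52.2 + 53.7 + 39.6 + 46.9 + 41.8 + 36.0 + 61.9 + 48.8 + 52.7 + 45.2 + 47.3) / 12 = 47.442
bias = 47.442 − 48.8

bias = −1.36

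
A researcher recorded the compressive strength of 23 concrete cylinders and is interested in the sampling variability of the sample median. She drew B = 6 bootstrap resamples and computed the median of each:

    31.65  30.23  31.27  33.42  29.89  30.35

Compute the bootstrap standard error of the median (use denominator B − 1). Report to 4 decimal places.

Bootstrap SE is the standard deviation of the 6 replicate medians.
Mean of replicates: (31.65 + 30.23 + 31.27 + 33.42 + 29.89 + 30.35) / 6 = 186.81000 / 6 = 31.13500
Sum of squared deviations: (+0.51500)² + (−0.90500)² + (+0.13500)² + (+2.28500)² + (−1.24500)² + (−0.78500)² = 8.48995
Variance = 8.48995 / 5 = 1.69799
SE* = √1.69799

SE* = 1.3031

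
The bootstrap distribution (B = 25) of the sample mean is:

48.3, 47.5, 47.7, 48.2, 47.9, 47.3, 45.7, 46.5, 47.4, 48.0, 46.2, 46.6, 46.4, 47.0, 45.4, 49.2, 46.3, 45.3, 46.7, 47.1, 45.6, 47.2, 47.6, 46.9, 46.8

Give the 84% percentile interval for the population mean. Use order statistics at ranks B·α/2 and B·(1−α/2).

Sorted replicates: 45.3, 45.4, 45.6, 45.7, 46.2, 46.3, 46.4, 46.5, 46.6, 46.7, 46.8, 46.9, 47.0, 47.1, 47.2, 47.3, 47.4, 47.5, 47.6, 47.7, 47.9, 48.0, 48.2, 48.3, 49.2
α = 0.16; lower rank = 25 × 0.080 = 2; upper rank = 25 × 0.920 = 23.
The 2nd smallest replicate is 45.4; the 23rd is 48.2.

(45.4, 48.2)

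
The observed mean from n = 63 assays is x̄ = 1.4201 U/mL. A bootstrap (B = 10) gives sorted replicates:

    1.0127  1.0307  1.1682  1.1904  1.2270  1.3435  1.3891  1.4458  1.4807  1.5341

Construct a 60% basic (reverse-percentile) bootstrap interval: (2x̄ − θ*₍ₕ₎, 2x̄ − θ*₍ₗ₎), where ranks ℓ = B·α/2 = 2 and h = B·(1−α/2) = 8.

(1.3944, 1.8095)

Percentile endpoints at ranks 2 and 8: θ*₍2₎ = 1.0307, θ*₍8₎ = 1.4458.
Basic interval reflects these around x̄:
  lower = 2 × 1.4201 − 1.4458 = 1.3944
  upper = 2 × 1.4201 − 1.0307 = 1.8095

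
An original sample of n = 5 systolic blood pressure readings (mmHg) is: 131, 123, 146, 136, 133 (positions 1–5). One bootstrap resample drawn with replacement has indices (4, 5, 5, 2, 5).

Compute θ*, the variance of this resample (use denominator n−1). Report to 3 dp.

θ* = 24.800

Resample values: 136, 133, 133, 123, 133.
Mean = 131.6000; sum of squared deviations = 99.2000
s² = 99.2000 / 4 = 24.8000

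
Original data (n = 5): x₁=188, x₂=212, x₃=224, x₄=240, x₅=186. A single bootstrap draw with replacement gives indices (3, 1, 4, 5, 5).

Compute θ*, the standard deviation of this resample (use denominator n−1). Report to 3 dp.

θ* = 25.479

Resample values: 224, 188, 240, 186, 186.
Mean = 204.8000; sum of squared deviations = 2596.8000
s² = 2596.8000 / 4 = 649.2000
s = √649.2000 = 25.479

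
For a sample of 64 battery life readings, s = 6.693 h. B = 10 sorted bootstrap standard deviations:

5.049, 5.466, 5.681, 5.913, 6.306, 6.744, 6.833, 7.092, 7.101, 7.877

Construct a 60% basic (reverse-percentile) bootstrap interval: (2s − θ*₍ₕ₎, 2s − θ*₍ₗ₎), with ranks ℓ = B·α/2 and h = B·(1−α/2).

Percentile endpoints at ranks 2 and 8: θ*₍2₎ = 5.466, θ*₍8₎ = 7.092.
Basic interval reflects these around s:
  lower = 2 × 6.693 − 7.092 = 6.294
  upper = 2 × 6.693 − 5.466 = 7.920

(6.294, 7.920)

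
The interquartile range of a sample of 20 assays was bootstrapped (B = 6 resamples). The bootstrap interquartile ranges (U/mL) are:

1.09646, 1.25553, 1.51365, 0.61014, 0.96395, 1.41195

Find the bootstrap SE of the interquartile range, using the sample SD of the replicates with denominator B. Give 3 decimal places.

SE* = 0.300

Bootstrap SE is the standard deviation of the 6 replicate interquartile ranges.
Mean of replicates: (1.09646 + 1.25553 + 1.51365 + 0.61014 + 0.96395 + 1.41195) / 6 = 6.851680 / 6 = 1.141947
Sum of squared deviations: (−0.045487)² + (+0.113583)² + (+0.371703)² + (−0.531807)² + (−0.177997)² + (+0.270003)² = 0.540537
Variance = 0.540537 / 6 = 0.090089
SE* = √0.090089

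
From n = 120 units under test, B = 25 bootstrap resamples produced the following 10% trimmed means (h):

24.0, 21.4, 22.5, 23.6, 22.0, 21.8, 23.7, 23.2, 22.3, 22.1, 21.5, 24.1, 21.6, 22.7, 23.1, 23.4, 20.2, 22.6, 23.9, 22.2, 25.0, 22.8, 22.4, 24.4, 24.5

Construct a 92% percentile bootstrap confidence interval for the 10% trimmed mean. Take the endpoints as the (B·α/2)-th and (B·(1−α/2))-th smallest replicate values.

(20.2, 24.5)

Sorted replicates: 20.2, 21.4, 21.5, 21.6, 21.8, 22.0, 22.1, 22.2, 22.3, 22.4, 22.5, 22.6, 22.7, 22.8, 23.1, 23.2, 23.4, 23.6, 23.7, 23.9, 24.0, 24.1, 24.4, 24.5, 25.0
α = 0.08; lower rank = 25 × 0.040 = 1; upper rank = 25 × 0.960 = 24.
The 1st smallest replicate is 20.2; the 24th is 24.5.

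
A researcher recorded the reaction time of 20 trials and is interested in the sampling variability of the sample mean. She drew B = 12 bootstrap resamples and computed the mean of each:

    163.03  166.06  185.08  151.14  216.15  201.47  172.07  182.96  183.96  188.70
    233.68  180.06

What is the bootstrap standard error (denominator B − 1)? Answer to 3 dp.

Bootstrap SE is the standard deviation of the 12 replicate means.
Mean of replicates: (163.03 + 166.06 + 185.08 + 151.14 + 216.15 + 201.47 + 172.07 + 182.96 + 183.96 + 188.70 + 233.68 + 180.06) / 12 = 2224.3600 / 12 = 185.3633
Sum of squared deviations: (−22.3333)² + (−19.3033)² + (−0.2833)² + (−34.2233)² + (+30.7867)² + (+16.1067)² + (−13.2933)² + (−2.4033)² + (−1.4033)² + (+3.3367)² + (+48.3167)² + (−5.3033)² = 5808.1739
Variance = 5808.1739 / 11 = 528.0158
SE* = √528.0158

SE* = 22.979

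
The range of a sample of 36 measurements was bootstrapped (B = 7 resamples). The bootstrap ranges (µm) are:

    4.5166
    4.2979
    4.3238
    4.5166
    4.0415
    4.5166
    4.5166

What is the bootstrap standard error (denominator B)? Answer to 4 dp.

SE* = 0.1684

Bootstrap SE is the standard deviation of the 7 replicate ranges.
Mean of replicates: (4.5166 + 4.2979 + 4.3238 + 4.5166 + 4.0415 + 4.5166 + 4.5166) / 7 = 30.72960 / 7 = 4.38994
Sum of squared deviations: (+0.12666)² + (−0.09204)² + (−0.06614)² + (+0.12666)² + (−0.34844)² + (+0.12666)² + (+0.12666)² = 0.19843
Variance = 0.19843 / 7 = 0.02835
SE* = √0.02835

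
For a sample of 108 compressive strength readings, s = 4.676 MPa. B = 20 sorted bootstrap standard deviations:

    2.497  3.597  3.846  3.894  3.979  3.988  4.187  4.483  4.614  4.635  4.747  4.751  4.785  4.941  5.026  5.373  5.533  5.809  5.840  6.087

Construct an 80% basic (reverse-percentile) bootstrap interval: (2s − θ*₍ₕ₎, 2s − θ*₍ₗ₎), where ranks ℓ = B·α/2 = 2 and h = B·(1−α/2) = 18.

Percentile endpoints at ranks 2 and 18: θ*₍2₎ = 3.597, θ*₍18₎ = 5.809.
Basic interval reflects these around s:
  lower = 2 × 4.676 − 5.809 = 3.543
  upper = 2 × 4.676 − 3.597 = 5.755

(3.543, 5.755)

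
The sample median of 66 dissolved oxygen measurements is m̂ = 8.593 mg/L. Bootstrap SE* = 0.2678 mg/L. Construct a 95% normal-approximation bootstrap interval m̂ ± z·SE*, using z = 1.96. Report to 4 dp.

Margin = 1.96 × 0.2678 = 0.52489
Interval: 8.593 ± 0.52489

(8.0681, 9.1179)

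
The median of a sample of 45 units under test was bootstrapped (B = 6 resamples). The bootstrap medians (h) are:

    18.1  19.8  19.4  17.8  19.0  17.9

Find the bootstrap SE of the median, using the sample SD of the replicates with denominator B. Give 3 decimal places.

Bootstrap SE is the standard deviation of the 6 replicate medians.
Mean of replicates: (18.1 + 19.8 + 19.4 + 17.8 + 19.0 + 17.9) / 6 = 112.0000 / 6 = 18.6667
Sum of squared deviations: (−0.5667)² + (+1.1333)² + (+0.7333)² + (−0.8667)² + (+0.3333)² + (−0.7667)² = 3.5933
Variance = 3.5933 / 6 = 0.5989
SE* = √0.5989

SE* = 0.774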